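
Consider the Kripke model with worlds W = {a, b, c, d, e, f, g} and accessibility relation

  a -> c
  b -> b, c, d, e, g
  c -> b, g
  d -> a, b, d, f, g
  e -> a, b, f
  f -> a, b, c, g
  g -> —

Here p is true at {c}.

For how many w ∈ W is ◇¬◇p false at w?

2

a: successors {c}; ¬◇p there: c:T. ✓
b: successors {b, c, d, e, g}; ¬◇p there: b:F, c:T, d:T, e:T, g:T. ✓
c: successors {b, g}; ¬◇p there: b:F, g:T. ✓
d: successors {a, b, d, f, g}; ¬◇p there: a:F, b:F, d:T, f:F, g:T. ✓
e: successors {a, b, f}; ¬◇p there: a:F, b:F, f:F. ✗
f: successors {a, b, c, g}; ¬◇p there: a:F, b:F, c:T, g:T. ✓
g: no successors, so ◇¬◇p fails. ✗
Satisfying worlds: {a, b, c, d, f}.
So ◇¬◇p fails at the other 2 worlds.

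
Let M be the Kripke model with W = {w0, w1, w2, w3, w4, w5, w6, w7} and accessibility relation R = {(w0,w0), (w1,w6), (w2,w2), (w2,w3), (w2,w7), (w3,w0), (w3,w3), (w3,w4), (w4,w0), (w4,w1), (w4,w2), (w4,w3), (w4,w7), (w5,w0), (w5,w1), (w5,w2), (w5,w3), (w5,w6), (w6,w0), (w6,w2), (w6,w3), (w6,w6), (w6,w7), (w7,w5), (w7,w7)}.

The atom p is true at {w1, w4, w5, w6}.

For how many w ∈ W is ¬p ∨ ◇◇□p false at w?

w0: ¬p is T, ◇◇□p is F. ✓
w1: ¬p is F, ◇◇□p is F. ✗
w2: ¬p is T, ◇◇□p is F. ✓
w3: ¬p is T, ◇◇□p is T. ✓
w4: ¬p is F, ◇◇□p is F. ✗
w5: ¬p is F, ◇◇□p is F. ✗
w6: ¬p is F, ◇◇□p is F. ✗
w7: ¬p is T, ◇◇□p is T. ✓
Satisfying worlds: {w0, w2, w3, w7}.
So ¬p ∨ ◇◇□p fails at the other 4 worlds.

4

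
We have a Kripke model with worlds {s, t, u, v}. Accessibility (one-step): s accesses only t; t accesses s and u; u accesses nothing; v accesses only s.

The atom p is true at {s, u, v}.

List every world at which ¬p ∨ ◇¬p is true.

s: ¬p is F, ◇¬p is T. ✓
t: ¬p is T, ◇¬p is F. ✓
u: ¬p is F, ◇¬p is F. ✗
v: ¬p is F, ◇¬p is F. ✗

{s, t}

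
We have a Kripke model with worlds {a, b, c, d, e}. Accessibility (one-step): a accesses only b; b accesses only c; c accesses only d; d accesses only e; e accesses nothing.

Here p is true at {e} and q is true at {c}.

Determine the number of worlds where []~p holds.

a: successors {b}; ~p there: b:T. ✓
b: successors {c}; ~p there: c:T. ✓
c: successors {d}; ~p there: d:T. ✓
d: successors {e}; ~p there: e:F. ✗
e: no successors, so []~p holds vacuously. ✓
Satisfying worlds: {a, b, c, e}.

4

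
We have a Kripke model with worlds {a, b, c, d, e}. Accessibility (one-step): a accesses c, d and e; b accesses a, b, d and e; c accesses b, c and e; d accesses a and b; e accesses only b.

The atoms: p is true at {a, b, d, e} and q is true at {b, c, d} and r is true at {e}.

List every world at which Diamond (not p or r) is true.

a: successors {c, d, e}; not p or r there: c:T, d:F, e:T. ✓
b: successors {a, b, d, e}; not p or r there: a:F, b:F, d:F, e:T. ✓
c: successors {b, c, e}; not p or r there: b:F, c:T, e:T. ✓
d: successors {a, b}; not p or r there: a:F, b:F. ✗
e: successors {b}; not p or r there: b:F. ✗

{a, b, c}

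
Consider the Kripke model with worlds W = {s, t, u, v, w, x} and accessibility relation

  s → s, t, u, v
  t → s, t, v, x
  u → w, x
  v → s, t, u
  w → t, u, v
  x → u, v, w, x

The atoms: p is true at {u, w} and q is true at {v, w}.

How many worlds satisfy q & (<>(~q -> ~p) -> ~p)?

s: q is F, <>(~q -> ~p) -> ~p is T. ✗
t: q is F, <>(~q -> ~p) -> ~p is T. ✗
u: q is F, <>(~q -> ~p) -> ~p is F. ✗
v: q is T, <>(~q -> ~p) -> ~p is T. ✓
w: q is T, <>(~q -> ~p) -> ~p is F. ✗
x: q is F, <>(~q -> ~p) -> ~p is T. ✗
Satisfying worlds: {v}.

1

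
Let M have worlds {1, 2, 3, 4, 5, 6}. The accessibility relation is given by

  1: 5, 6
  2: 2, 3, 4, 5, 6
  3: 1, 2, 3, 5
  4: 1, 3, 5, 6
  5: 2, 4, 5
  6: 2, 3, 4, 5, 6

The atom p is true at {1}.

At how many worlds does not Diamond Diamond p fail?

5

1: Diamond Diamond p is F. ✓
2: Diamond Diamond p is T. ✗
3: Diamond Diamond p is T. ✗
4: Diamond Diamond p is T. ✗
5: Diamond Diamond p is T. ✗
6: Diamond Diamond p is T. ✗
Satisfying worlds: {1}.
So not Diamond Diamond p fails at the other 5 worlds.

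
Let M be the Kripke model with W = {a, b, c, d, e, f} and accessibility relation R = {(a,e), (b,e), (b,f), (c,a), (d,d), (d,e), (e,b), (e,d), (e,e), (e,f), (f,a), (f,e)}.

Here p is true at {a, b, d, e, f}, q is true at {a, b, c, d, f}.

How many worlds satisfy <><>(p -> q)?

5

a: successors {e}; <>(p -> q) there: e:T. ✓
b: successors {e, f}; <>(p -> q) there: e:T, f:T. ✓
c: successors {a}; <>(p -> q) there: a:F. ✗
d: successors {d, e}; <>(p -> q) there: d:T, e:T. ✓
e: successors {b, d, e, f}; <>(p -> q) there: b:T, d:T, e:T, f:T. ✓
f: successors {a, e}; <>(p -> q) there: a:F, e:T. ✓
Satisfying worlds: {a, b, d, e, f}.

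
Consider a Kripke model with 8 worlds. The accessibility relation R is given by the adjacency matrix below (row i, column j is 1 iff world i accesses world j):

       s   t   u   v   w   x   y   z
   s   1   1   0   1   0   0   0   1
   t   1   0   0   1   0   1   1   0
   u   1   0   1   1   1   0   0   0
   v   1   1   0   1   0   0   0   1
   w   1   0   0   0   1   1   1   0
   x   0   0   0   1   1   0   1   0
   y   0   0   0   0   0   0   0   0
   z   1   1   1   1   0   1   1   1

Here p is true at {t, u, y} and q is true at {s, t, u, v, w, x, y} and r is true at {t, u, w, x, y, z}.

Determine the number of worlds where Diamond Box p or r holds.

s: Diamond Box p is F, r is F. ✗
t: Diamond Box p is T, r is T. ✓
u: Diamond Box p is F, r is T. ✓
v: Diamond Box p is F, r is F. ✗
w: Diamond Box p is T, r is T. ✓
x: Diamond Box p is T, r is T. ✓
y: Diamond Box p is F, r is T. ✓
z: Diamond Box p is T, r is T. ✓
Satisfying worlds: {t, u, w, x, y, z}.

6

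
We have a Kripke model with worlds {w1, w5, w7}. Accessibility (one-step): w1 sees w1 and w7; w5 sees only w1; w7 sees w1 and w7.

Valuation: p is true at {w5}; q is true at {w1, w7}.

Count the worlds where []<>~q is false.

w1: successors {w1, w7}; <>~q there: w1:F, w7:F. ✗
w5: successors {w1}; <>~q there: w1:F. ✗
w7: successors {w1, w7}; <>~q there: w1:F, w7:F. ✗
Satisfying worlds: ∅.
So []<>~q fails at the other 3 worlds.

3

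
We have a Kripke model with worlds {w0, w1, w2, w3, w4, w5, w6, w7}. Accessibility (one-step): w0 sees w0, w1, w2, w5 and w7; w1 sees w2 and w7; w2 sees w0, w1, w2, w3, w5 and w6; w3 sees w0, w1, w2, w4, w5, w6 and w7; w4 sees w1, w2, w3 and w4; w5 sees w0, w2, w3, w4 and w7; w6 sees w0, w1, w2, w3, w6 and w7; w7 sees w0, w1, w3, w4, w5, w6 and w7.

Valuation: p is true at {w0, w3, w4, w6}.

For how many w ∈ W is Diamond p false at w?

1

w0: successors {w0, w1, w2, w5, w7}; p there: w0:T, w1:F, w2:F, w5:F, w7:F. ✓
w1: successors {w2, w7}; p there: w2:F, w7:F. ✗
w2: successors {w0, w1, w2, w3, w5, w6}; p there: w0:T, w1:F, w2:F, w3:T, w5:F, w6:T. ✓
w3: successors {w0, w1, w2, w4, w5, w6, w7}; p there: w0:T, w1:F, w2:F, w4:T, w5:F, w6:T, w7:F. ✓
w4: successors {w1, w2, w3, w4}; p there: w1:F, w2:F, w3:T, w4:T. ✓
w5: successors {w0, w2, w3, w4, w7}; p there: w0:T, w2:F, w3:T, w4:T, w7:F. ✓
w6: successors {w0, w1, w2, w3, w6, w7}; p there: w0:T, w1:F, w2:F, w3:T, w6:T, w7:F. ✓
w7: successors {w0, w1, w3, w4, w5, w6, w7}; p there: w0:T, w1:F, w3:T, w4:T, w5:F, w6:T, w7:F. ✓
Satisfying worlds: {w0, w2, w3, w4, w5, w6, w7}.
So Diamond p fails at the other 1 world.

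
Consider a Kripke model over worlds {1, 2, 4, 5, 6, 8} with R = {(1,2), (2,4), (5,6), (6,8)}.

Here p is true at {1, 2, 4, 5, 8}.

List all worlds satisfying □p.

{1, 2, 4, 6, 8}

1: successors {2}; p there: 2:T. ✓
2: successors {4}; p there: 4:T. ✓
4: no successors, so □p holds vacuously. ✓
5: successors {6}; p there: 6:F. ✗
6: successors {8}; p there: 8:T. ✓
8: no successors, so □p holds vacuously. ✓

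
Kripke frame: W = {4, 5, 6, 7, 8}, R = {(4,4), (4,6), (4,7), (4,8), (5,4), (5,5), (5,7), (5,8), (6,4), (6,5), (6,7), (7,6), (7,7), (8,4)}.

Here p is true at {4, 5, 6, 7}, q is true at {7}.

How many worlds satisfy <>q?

4

4: successors {4, 6, 7, 8}; q there: 4:F, 6:F, 7:T, 8:F. ✓
5: successors {4, 5, 7, 8}; q there: 4:F, 5:F, 7:T, 8:F. ✓
6: successors {4, 5, 7}; q there: 4:F, 5:F, 7:T. ✓
7: successors {6, 7}; q there: 6:F, 7:T. ✓
8: successors {4}; q there: 4:F. ✗
Satisfying worlds: {4, 5, 6, 7}.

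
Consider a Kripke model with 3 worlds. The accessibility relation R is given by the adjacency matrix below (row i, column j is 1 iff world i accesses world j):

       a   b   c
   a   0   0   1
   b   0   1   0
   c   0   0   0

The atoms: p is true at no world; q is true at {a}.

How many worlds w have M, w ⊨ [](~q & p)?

a: successors {c}; ~q & p there: c:F. ✗
b: successors {b}; ~q & p there: b:F. ✗
c: no successors, so [](~q & p) holds vacuously. ✓
Satisfying worlds: {c}.

1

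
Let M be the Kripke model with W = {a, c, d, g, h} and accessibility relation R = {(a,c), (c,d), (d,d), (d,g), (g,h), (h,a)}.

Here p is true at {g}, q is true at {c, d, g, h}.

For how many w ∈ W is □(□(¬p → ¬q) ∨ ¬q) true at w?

2

a: successors {c}; □(¬p → ¬q) ∨ ¬q there: c:F. ✗
c: successors {d}; □(¬p → ¬q) ∨ ¬q there: d:F. ✗
d: successors {d, g}; □(¬p → ¬q) ∨ ¬q there: d:F, g:F. ✗
g: successors {h}; □(¬p → ¬q) ∨ ¬q there: h:T. ✓
h: successors {a}; □(¬p → ¬q) ∨ ¬q there: a:T. ✓
Satisfying worlds: {g, h}.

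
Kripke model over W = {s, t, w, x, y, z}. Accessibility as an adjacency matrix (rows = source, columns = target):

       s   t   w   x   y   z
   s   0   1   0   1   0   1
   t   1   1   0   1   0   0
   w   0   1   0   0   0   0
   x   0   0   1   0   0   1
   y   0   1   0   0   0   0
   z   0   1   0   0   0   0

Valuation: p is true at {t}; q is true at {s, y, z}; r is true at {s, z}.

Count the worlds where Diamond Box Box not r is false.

4

s: successors {t, x, z}; Box Box not r there: t:F, x:T, z:F. ✓
t: successors {s, t, x}; Box Box not r there: s:F, t:F, x:T. ✓
w: successors {t}; Box Box not r there: t:F. ✗
x: successors {w, z}; Box Box not r there: w:F, z:F. ✗
y: successors {t}; Box Box not r there: t:F. ✗
z: successors {t}; Box Box not r there: t:F. ✗
Satisfying worlds: {s, t}.
So Diamond Box Box not r fails at the other 4 worlds.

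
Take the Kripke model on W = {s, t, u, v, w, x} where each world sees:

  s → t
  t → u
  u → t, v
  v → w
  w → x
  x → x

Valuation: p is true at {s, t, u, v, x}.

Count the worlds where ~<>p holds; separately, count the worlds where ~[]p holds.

For ~<>p:
s: <>p is T. ✗
t: <>p is T. ✗
u: <>p is T. ✗
v: <>p is F. ✓
w: <>p is T. ✗
x: <>p is T. ✗
— 1 world.
For ~[]p:
s: []p is T. ✗
t: []p is T. ✗
u: []p is T. ✗
v: []p is F. ✓
w: []p is T. ✗
x: []p is T. ✗
— 1 world.

1 and 1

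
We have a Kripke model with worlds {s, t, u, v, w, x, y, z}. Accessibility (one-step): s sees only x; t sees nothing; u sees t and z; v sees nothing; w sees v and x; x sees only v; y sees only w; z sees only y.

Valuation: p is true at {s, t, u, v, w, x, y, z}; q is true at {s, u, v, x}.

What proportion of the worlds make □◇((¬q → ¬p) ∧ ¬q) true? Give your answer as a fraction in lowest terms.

1/4

s: successors {x}; ◇((¬q → ¬p) ∧ ¬q) there: x:F. ✗
t: no successors, so □◇((¬q → ¬p) ∧ ¬q) holds vacuously. ✓
u: successors {t, z}; ◇((¬q → ¬p) ∧ ¬q) there: t:F, z:F. ✗
v: no successors, so □◇((¬q → ¬p) ∧ ¬q) holds vacuously. ✓
w: successors {v, x}; ◇((¬q → ¬p) ∧ ¬q) there: v:F, x:F. ✗
x: successors {v}; ◇((¬q → ¬p) ∧ ¬q) there: v:F. ✗
y: successors {w}; ◇((¬q → ¬p) ∧ ¬q) there: w:F. ✗
z: successors {y}; ◇((¬q → ¬p) ∧ ¬q) there: y:F. ✗
That's 2 of 8 worlds, so 2/8 = 1/4.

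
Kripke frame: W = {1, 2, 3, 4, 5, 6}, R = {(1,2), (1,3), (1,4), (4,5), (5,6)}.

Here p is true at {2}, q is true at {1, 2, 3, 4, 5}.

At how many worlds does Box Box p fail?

1: successors {2, 3, 4}; Box p there: 2:T, 3:T, 4:F. ✗
2: no successors, so Box Box p holds vacuously. ✓
3: no successors, so Box Box p holds vacuously. ✓
4: successors {5}; Box p there: 5:F. ✗
5: successors {6}; Box p there: 6:T. ✓
6: no successors, so Box Box p holds vacuously. ✓
Satisfying worlds: {2, 3, 5, 6}.
So Box Box p fails at the other 2 worlds.

2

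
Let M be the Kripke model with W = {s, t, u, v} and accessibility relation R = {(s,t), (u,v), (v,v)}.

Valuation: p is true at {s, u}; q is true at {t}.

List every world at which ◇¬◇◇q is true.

{s, u, v}

s: successors {t}; ¬◇◇q there: t:T. ✓
t: no successors, so ◇¬◇◇q fails. ✗
u: successors {v}; ¬◇◇q there: v:T. ✓
v: successors {v}; ¬◇◇q there: v:T. ✓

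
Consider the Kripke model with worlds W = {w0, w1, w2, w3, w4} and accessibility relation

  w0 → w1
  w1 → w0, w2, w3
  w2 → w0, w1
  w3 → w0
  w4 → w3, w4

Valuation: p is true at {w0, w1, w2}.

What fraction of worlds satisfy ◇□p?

4/5

w0: successors {w1}; □p there: w1:F. ✗
w1: successors {w0, w2, w3}; □p there: w0:T, w2:T, w3:T. ✓
w2: successors {w0, w1}; □p there: w0:T, w1:F. ✓
w3: successors {w0}; □p there: w0:T. ✓
w4: successors {w3, w4}; □p there: w3:T, w4:F. ✓
That's 4 of 5 worlds, so 4/5.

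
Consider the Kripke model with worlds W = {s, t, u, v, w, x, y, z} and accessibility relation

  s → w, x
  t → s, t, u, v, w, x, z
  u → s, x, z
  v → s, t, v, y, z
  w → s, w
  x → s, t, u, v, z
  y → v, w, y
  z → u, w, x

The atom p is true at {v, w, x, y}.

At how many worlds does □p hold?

s: successors {w, x}; p there: w:T, x:T. ✓
t: successors {s, t, u, v, w, x, z}; p there: s:F, t:F, u:F, v:T, w:T, x:T, z:F. ✗
u: successors {s, x, z}; p there: s:F, x:T, z:F. ✗
v: successors {s, t, v, y, z}; p there: s:F, t:F, v:T, y:T, z:F. ✗
w: successors {s, w}; p there: s:F, w:T. ✗
x: successors {s, t, u, v, z}; p there: s:F, t:F, u:F, v:T, z:F. ✗
y: successors {v, w, y}; p there: v:T, w:T, y:T. ✓
z: successors {u, w, x}; p there: u:F, w:T, x:T. ✗
Satisfying worlds: {s, y}.

2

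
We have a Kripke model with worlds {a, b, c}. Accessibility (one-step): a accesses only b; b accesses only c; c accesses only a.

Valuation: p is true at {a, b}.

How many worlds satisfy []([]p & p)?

1

a: successors {b}; []p & p there: b:F. ✗
b: successors {c}; []p & p there: c:F. ✗
c: successors {a}; []p & p there: a:T. ✓
Satisfying worlds: {c}.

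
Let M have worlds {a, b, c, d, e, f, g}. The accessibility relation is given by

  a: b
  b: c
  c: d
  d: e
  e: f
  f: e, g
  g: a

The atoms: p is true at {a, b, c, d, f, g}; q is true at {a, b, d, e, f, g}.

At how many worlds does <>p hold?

6

a: successors {b}; p there: b:T. ✓
b: successors {c}; p there: c:T. ✓
c: successors {d}; p there: d:T. ✓
d: successors {e}; p there: e:F. ✗
e: successors {f}; p there: f:T. ✓
f: successors {e, g}; p there: e:F, g:T. ✓
g: successors {a}; p there: a:T. ✓
Satisfying worlds: {a, b, c, e, f, g}.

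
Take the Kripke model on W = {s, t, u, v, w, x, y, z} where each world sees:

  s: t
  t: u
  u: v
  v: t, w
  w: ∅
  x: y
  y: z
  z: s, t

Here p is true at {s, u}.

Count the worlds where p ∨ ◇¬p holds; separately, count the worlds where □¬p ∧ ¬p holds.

6 and 4

For p ∨ ◇¬p:
s: p is T, ◇¬p is T. ✓
t: p is F, ◇¬p is F. ✗
u: p is T, ◇¬p is T. ✓
v: p is F, ◇¬p is T. ✓
w: p is F, ◇¬p is F. ✗
x: p is F, ◇¬p is T. ✓
y: p is F, ◇¬p is T. ✓
z: p is F, ◇¬p is T. ✓
— 6 worlds.
For □¬p ∧ ¬p:
s: □¬p is T, ¬p is F. ✗
t: □¬p is F, ¬p is T. ✗
u: □¬p is T, ¬p is F. ✗
v: □¬p is T, ¬p is T. ✓
w: □¬p is T, ¬p is T. ✓
x: □¬p is T, ¬p is T. ✓
y: □¬p is T, ¬p is T. ✓
z: □¬p is F, ¬p is T. ✗
— 4 worlds.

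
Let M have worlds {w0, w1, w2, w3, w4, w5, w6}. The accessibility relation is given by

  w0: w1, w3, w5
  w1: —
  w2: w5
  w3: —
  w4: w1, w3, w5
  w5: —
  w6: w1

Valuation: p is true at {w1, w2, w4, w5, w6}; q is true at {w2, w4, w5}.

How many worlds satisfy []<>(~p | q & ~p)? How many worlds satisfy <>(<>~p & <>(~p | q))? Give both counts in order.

3 and 0

For []<>(~p | q & ~p):
w0: successors {w1, w3, w5}; <>(~p | q & ~p) there: w1:F, w3:F, w5:F. ✗
w1: no successors, so []<>(~p | q & ~p) holds vacuously. ✓
w2: successors {w5}; <>(~p | q & ~p) there: w5:F. ✗
w3: no successors, so []<>(~p | q & ~p) holds vacuously. ✓
w4: successors {w1, w3, w5}; <>(~p | q & ~p) there: w1:F, w3:F, w5:F. ✗
w5: no successors, so []<>(~p | q & ~p) holds vacuously. ✓
w6: successors {w1}; <>(~p | q & ~p) there: w1:F. ✗
— 3 worlds.
For <>(<>~p & <>(~p | q)):
w0: successors {w1, w3, w5}; <>~p & <>(~p | q) there: w1:F, w3:F, w5:F. ✗
w1: no successors, so <>(<>~p & <>(~p | q)) fails. ✗
w2: successors {w5}; <>~p & <>(~p | q) there: w5:F. ✗
w3: no successors, so <>(<>~p & <>(~p | q)) fails. ✗
w4: successors {w1, w3, w5}; <>~p & <>(~p | q) there: w1:F, w3:F, w5:F. ✗
w5: no successors, so <>(<>~p & <>(~p | q)) fails. ✗
w6: successors {w1}; <>~p & <>(~p | q) there: w1:F. ✗
— 0 worlds.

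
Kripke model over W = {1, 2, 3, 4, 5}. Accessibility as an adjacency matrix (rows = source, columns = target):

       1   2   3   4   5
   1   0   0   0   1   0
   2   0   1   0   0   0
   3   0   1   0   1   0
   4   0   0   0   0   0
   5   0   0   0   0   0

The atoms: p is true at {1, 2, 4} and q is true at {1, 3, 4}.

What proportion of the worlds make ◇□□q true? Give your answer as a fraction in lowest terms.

2/5

1: successors {4}; □□q there: 4:T. ✓
2: successors {2}; □□q there: 2:F. ✗
3: successors {2, 4}; □□q there: 2:F, 4:T. ✓
4: no successors, so ◇□□q fails. ✗
5: no successors, so ◇□□q fails. ✗
That's 2 of 5 worlds, so 2/5.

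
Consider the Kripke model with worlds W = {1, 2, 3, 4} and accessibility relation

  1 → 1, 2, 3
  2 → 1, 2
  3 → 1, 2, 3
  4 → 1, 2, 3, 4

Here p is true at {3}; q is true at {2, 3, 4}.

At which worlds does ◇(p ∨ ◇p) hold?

1: successors {1, 2, 3}; p ∨ ◇p there: 1:T, 2:F, 3:T. ✓
2: successors {1, 2}; p ∨ ◇p there: 1:T, 2:F. ✓
3: successors {1, 2, 3}; p ∨ ◇p there: 1:T, 2:F, 3:T. ✓
4: successors {1, 2, 3, 4}; p ∨ ◇p there: 1:T, 2:F, 3:T, 4:T. ✓

{1, 2, 3, 4}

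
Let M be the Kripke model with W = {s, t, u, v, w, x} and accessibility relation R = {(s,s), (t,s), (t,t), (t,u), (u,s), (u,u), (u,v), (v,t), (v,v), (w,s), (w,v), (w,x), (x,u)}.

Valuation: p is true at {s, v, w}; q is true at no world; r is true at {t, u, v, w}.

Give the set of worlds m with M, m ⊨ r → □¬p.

{s, x}

s: r is F, □¬p is F. ✓
t: r is T, □¬p is F. ✗
u: r is T, □¬p is F. ✗
v: r is T, □¬p is F. ✗
w: r is T, □¬p is F. ✗
x: r is F, □¬p is T. ✓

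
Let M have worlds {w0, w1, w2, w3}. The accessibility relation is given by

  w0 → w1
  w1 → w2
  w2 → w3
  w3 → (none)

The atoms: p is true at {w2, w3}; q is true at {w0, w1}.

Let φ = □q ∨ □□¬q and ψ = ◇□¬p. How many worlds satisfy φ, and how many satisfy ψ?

For □q ∨ □□¬q:
w0: □q is T, □□¬q is T. ✓
w1: □q is F, □□¬q is T. ✓
w2: □q is F, □□¬q is T. ✓
w3: □q is T, □□¬q is T. ✓
— 4 worlds.
For ◇□¬p:
w0: successors {w1}; □¬p there: w1:F. ✗
w1: successors {w2}; □¬p there: w2:F. ✗
w2: successors {w3}; □¬p there: w3:T. ✓
w3: no successors, so ◇□¬p fails. ✗
— 1 world.

4 and 1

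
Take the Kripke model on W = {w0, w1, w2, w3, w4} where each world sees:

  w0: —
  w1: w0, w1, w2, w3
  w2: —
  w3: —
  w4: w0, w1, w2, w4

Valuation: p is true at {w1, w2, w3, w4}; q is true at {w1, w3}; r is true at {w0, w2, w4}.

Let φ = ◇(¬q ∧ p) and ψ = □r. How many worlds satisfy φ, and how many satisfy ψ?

2 and 3

For ◇(¬q ∧ p):
w0: no successors, so ◇(¬q ∧ p) fails. ✗
w1: successors {w0, w1, w2, w3}; ¬q ∧ p there: w0:F, w1:F, w2:T, w3:F. ✓
w2: no successors, so ◇(¬q ∧ p) fails. ✗
w3: no successors, so ◇(¬q ∧ p) fails. ✗
w4: successors {w0, w1, w2, w4}; ¬q ∧ p there: w0:F, w1:F, w2:T, w4:T. ✓
— 2 worlds.
For □r:
w0: no successors, so □r holds vacuously. ✓
w1: successors {w0, w1, w2, w3}; r there: w0:T, w1:F, w2:T, w3:F. ✗
w2: no successors, so □r holds vacuously. ✓
w3: no successors, so □r holds vacuously. ✓
w4: successors {w0, w1, w2, w4}; r there: w0:T, w1:F, w2:T, w4:T. ✗
— 3 worlds.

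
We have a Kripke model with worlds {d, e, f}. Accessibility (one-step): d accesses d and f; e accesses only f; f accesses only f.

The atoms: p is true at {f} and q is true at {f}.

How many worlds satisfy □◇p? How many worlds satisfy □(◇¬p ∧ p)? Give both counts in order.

For □◇p:
d: successors {d, f}; ◇p there: d:T, f:T. ✓
e: successors {f}; ◇p there: f:T. ✓
f: successors {f}; ◇p there: f:T. ✓
— 3 worlds.
For □(◇¬p ∧ p):
d: successors {d, f}; ◇¬p ∧ p there: d:F, f:F. ✗
e: successors {f}; ◇¬p ∧ p there: f:F. ✗
f: successors {f}; ◇¬p ∧ p there: f:F. ✗
— 0 worlds.

3 and 0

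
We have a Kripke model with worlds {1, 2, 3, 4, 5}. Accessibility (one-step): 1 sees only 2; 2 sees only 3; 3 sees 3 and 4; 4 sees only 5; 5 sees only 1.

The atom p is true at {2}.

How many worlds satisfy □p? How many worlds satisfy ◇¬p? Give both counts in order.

For □p:
1: successors {2}; p there: 2:T. ✓
2: successors {3}; p there: 3:F. ✗
3: successors {3, 4}; p there: 3:F, 4:F. ✗
4: successors {5}; p there: 5:F. ✗
5: successors {1}; p there: 1:F. ✗
— 1 world.
For ◇¬p:
1: successors {2}; ¬p there: 2:F. ✗
2: successors {3}; ¬p there: 3:T. ✓
3: successors {3, 4}; ¬p there: 3:T, 4:T. ✓
4: successors {5}; ¬p there: 5:T. ✓
5: successors {1}; ¬p there: 1:T. ✓
— 4 worlds.

1 and 4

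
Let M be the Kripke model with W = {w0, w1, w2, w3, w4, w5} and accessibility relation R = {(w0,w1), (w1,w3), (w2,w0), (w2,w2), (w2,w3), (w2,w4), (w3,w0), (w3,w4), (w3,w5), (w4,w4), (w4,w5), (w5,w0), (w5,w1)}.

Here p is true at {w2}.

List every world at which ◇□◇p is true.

w0: successors {w1}; □◇p there: w1:F. ✗
w1: successors {w3}; □◇p there: w3:F. ✗
w2: successors {w0, w2, w3, w4}; □◇p there: w0:F, w2:F, w3:F, w4:F. ✗
w3: successors {w0, w4, w5}; □◇p there: w0:F, w4:F, w5:F. ✗
w4: successors {w4, w5}; □◇p there: w4:F, w5:F. ✗
w5: successors {w0, w1}; □◇p there: w0:F, w1:F. ✗

∅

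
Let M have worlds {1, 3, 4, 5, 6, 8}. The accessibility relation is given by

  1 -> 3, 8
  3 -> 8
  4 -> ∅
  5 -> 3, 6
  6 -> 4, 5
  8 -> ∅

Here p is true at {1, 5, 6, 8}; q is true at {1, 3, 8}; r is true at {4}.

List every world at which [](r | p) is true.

{3, 4, 6, 8}

1: successors {3, 8}; r | p there: 3:F, 8:T. ✗
3: successors {8}; r | p there: 8:T. ✓
4: no successors, so [](r | p) holds vacuously. ✓
5: successors {3, 6}; r | p there: 3:F, 6:T. ✗
6: successors {4, 5}; r | p there: 4:T, 5:T. ✓
8: no successors, so [](r | p) holds vacuously. ✓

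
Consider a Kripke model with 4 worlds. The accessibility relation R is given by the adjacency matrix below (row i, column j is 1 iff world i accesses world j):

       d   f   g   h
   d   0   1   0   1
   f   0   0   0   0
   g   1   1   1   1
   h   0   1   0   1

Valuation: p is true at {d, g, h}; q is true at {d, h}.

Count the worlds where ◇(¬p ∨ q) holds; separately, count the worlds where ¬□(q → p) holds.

For ◇(¬p ∨ q):
d: successors {f, h}; ¬p ∨ q there: f:T, h:T. ✓
f: no successors, so ◇(¬p ∨ q) fails. ✗
g: successors {d, f, g, h}; ¬p ∨ q there: d:T, f:T, g:F, h:T. ✓
h: successors {f, h}; ¬p ∨ q there: f:T, h:T. ✓
— 3 worlds.
For ¬□(q → p):
d: □(q → p) is T. ✗
f: □(q → p) is T. ✗
g: □(q → p) is T. ✗
h: □(q → p) is T. ✗
— 0 worlds.

3 and 0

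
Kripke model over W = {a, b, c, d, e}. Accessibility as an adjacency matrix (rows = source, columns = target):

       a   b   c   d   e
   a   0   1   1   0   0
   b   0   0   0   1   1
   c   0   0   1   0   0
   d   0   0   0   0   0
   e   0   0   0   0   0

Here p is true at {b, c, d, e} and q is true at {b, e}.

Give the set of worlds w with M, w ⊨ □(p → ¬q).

a: successors {b, c}; p → ¬q there: b:F, c:T. ✗
b: successors {d, e}; p → ¬q there: d:T, e:F. ✗
c: successors {c}; p → ¬q there: c:T. ✓
d: no successors, so □(p → ¬q) holds vacuously. ✓
e: no successors, so □(p → ¬q) holds vacuously. ✓

{c, d, e}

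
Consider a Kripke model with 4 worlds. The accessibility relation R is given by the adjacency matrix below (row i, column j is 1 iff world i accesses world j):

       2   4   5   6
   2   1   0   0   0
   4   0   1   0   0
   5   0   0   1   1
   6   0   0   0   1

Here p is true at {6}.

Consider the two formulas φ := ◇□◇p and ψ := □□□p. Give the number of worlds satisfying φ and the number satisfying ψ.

2 and 1

For ◇□◇p:
2: successors {2}; □◇p there: 2:F. ✗
4: successors {4}; □◇p there: 4:F. ✗
5: successors {5, 6}; □◇p there: 5:T, 6:T. ✓
6: successors {6}; □◇p there: 6:T. ✓
— 2 worlds.
For □□□p:
2: successors {2}; □□p there: 2:F. ✗
4: successors {4}; □□p there: 4:F. ✗
5: successors {5, 6}; □□p there: 5:F, 6:T. ✗
6: successors {6}; □□p there: 6:T. ✓
— 1 world.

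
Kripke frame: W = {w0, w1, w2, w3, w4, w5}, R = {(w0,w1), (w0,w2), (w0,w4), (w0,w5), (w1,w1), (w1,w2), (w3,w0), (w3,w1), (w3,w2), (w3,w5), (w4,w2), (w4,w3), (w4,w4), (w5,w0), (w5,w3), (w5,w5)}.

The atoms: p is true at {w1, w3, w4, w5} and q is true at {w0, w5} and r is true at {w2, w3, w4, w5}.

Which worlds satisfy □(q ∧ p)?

{w2}

w0: successors {w1, w2, w4, w5}; q ∧ p there: w1:F, w2:F, w4:F, w5:T. ✗
w1: successors {w1, w2}; q ∧ p there: w1:F, w2:F. ✗
w2: no successors, so □(q ∧ p) holds vacuously. ✓
w3: successors {w0, w1, w2, w5}; q ∧ p there: w0:F, w1:F, w2:F, w5:T. ✗
w4: successors {w2, w3, w4}; q ∧ p there: w2:F, w3:F, w4:F. ✗
w5: successors {w0, w3, w5}; q ∧ p there: w0:F, w3:F, w5:T. ✗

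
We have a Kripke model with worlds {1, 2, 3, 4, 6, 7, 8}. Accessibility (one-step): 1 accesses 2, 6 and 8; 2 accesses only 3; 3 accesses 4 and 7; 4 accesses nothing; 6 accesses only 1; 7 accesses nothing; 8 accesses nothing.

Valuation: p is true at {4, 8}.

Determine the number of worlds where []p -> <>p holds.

4

1: []p is F, <>p is T. ✓
2: []p is F, <>p is F. ✓
3: []p is F, <>p is T. ✓
4: []p is T, <>p is F. ✗
6: []p is F, <>p is F. ✓
7: []p is T, <>p is F. ✗
8: []p is T, <>p is F. ✗
Satisfying worlds: {1, 2, 3, 6}.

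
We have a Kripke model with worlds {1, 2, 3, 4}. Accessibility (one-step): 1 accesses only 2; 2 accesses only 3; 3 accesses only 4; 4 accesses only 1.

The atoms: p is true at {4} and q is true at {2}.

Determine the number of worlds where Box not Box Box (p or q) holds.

2

1: successors {2}; not Box Box (p or q) there: 2:F. ✗
2: successors {3}; not Box Box (p or q) there: 3:T. ✓
3: successors {4}; not Box Box (p or q) there: 4:F. ✗
4: successors {1}; not Box Box (p or q) there: 1:T. ✓
Satisfying worlds: {2, 4}.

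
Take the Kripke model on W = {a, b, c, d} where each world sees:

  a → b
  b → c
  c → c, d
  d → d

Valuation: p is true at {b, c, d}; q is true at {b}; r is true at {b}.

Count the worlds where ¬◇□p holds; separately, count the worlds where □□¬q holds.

For ¬◇□p:
a: ◇□p is T. ✗
b: ◇□p is T. ✗
c: ◇□p is T. ✗
d: ◇□p is T. ✗
— 0 worlds.
For □□¬q:
a: successors {b}; □¬q there: b:T. ✓
b: successors {c}; □¬q there: c:T. ✓
c: successors {c, d}; □¬q there: c:T, d:T. ✓
d: successors {d}; □¬q there: d:T. ✓
— 4 worlds.

0 and 4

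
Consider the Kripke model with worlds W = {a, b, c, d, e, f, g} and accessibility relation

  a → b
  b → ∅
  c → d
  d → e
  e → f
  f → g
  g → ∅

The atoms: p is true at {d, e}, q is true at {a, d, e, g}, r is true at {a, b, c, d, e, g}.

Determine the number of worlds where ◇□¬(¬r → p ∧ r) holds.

3

a: successors {b}; □¬(¬r → p ∧ r) there: b:T. ✓
b: no successors, so ◇□¬(¬r → p ∧ r) fails. ✗
c: successors {d}; □¬(¬r → p ∧ r) there: d:F. ✗
d: successors {e}; □¬(¬r → p ∧ r) there: e:T. ✓
e: successors {f}; □¬(¬r → p ∧ r) there: f:F. ✗
f: successors {g}; □¬(¬r → p ∧ r) there: g:T. ✓
g: no successors, so ◇□¬(¬r → p ∧ r) fails. ✗
Satisfying worlds: {a, d, f}.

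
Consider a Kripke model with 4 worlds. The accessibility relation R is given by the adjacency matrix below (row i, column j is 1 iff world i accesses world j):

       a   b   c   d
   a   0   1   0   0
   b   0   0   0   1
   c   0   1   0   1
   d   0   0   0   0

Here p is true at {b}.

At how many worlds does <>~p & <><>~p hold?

a: <>~p is F, <><>~p is T. ✗
b: <>~p is T, <><>~p is F. ✗
c: <>~p is T, <><>~p is T. ✓
d: <>~p is F, <><>~p is F. ✗
Satisfying worlds: {c}.

1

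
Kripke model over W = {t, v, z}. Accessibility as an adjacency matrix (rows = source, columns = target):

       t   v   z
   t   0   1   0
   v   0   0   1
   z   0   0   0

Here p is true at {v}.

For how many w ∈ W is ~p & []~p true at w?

1

t: ~p is T, []~p is F. ✗
v: ~p is F, []~p is T. ✗
z: ~p is T, []~p is T. ✓
Satisfying worlds: {z}.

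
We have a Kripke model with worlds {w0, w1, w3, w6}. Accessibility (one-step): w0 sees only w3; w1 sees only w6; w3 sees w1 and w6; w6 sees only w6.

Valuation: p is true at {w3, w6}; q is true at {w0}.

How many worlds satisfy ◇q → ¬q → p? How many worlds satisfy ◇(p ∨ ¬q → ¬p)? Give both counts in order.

For ◇q → ¬q → p:
w0: ◇q is F, ¬q → p is T. ✓
w1: ◇q is F, ¬q → p is F. ✓
w3: ◇q is F, ¬q → p is T. ✓
w6: ◇q is F, ¬q → p is T. ✓
— 4 worlds.
For ◇(p ∨ ¬q → ¬p):
w0: successors {w3}; p ∨ ¬q → ¬p there: w3:F. ✗
w1: successors {w6}; p ∨ ¬q → ¬p there: w6:F. ✗
w3: successors {w1, w6}; p ∨ ¬q → ¬p there: w1:T, w6:F. ✓
w6: successors {w6}; p ∨ ¬q → ¬p there: w6:F. ✗
— 1 world.

4 and 1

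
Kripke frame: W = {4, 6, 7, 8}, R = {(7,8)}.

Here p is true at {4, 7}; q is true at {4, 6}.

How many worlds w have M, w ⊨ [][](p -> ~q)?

4

4: no successors, so [][](p -> ~q) holds vacuously. ✓
6: no successors, so [][](p -> ~q) holds vacuously. ✓
7: successors {8}; [](p -> ~q) there: 8:T. ✓
8: no successors, so [][](p -> ~q) holds vacuously. ✓
Satisfying worlds: {4, 6, 7, 8}.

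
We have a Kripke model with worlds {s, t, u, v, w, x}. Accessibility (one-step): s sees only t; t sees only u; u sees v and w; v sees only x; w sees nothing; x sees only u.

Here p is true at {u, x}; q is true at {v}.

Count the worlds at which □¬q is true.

5

s: successors {t}; ¬q there: t:T. ✓
t: successors {u}; ¬q there: u:T. ✓
u: successors {v, w}; ¬q there: v:F, w:T. ✗
v: successors {x}; ¬q there: x:T. ✓
w: no successors, so □¬q holds vacuously. ✓
x: successors {u}; ¬q there: u:T. ✓
Satisfying worlds: {s, t, v, w, x}.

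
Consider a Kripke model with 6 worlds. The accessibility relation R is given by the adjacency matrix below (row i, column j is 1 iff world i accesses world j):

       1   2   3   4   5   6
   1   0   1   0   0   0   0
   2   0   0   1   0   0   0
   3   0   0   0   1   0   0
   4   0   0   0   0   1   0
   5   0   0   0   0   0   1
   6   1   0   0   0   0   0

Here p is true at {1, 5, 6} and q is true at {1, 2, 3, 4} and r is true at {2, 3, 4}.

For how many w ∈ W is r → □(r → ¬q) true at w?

1: r is F, □(r → ¬q) is F. ✓
2: r is T, □(r → ¬q) is F. ✗
3: r is T, □(r → ¬q) is F. ✗
4: r is T, □(r → ¬q) is T. ✓
5: r is F, □(r → ¬q) is T. ✓
6: r is F, □(r → ¬q) is T. ✓
Satisfying worlds: {1, 4, 5, 6}.

4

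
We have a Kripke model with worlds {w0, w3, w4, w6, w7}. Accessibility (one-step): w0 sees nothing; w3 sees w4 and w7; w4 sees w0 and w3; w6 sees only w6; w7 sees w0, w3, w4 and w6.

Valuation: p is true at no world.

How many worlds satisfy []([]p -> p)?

w0: no successors, so []([]p -> p) holds vacuously. ✓
w3: successors {w4, w7}; []p -> p there: w4:T, w7:T. ✓
w4: successors {w0, w3}; []p -> p there: w0:F, w3:T. ✗
w6: successors {w6}; []p -> p there: w6:T. ✓
w7: successors {w0, w3, w4, w6}; []p -> p there: w0:F, w3:T, w4:T, w6:T. ✗
Satisfying worlds: {w0, w3, w6}.

3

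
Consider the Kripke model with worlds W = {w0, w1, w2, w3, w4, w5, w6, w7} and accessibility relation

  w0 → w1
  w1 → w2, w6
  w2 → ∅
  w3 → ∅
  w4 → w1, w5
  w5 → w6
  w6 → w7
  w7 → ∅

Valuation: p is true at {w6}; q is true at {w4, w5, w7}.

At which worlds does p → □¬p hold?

{w0, w1, w2, w3, w4, w5, w6, w7}

w0: p is F, □¬p is T. ✓
w1: p is F, □¬p is F. ✓
w2: p is F, □¬p is T. ✓
w3: p is F, □¬p is T. ✓
w4: p is F, □¬p is T. ✓
w5: p is F, □¬p is F. ✓
w6: p is T, □¬p is T. ✓
w7: p is F, □¬p is T. ✓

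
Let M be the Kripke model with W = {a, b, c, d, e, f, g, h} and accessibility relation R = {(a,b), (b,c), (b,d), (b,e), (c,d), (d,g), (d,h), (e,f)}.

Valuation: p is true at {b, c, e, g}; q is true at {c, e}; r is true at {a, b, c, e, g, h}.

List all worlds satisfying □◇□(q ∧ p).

a: successors {b}; ◇□(q ∧ p) there: b:F. ✗
b: successors {c, d, e}; ◇□(q ∧ p) there: c:F, d:T, e:T. ✗
c: successors {d}; ◇□(q ∧ p) there: d:T. ✓
d: successors {g, h}; ◇□(q ∧ p) there: g:F, h:F. ✗
e: successors {f}; ◇□(q ∧ p) there: f:F. ✗
f: no successors, so □◇□(q ∧ p) holds vacuously. ✓
g: no successors, so □◇□(q ∧ p) holds vacuously. ✓
h: no successors, so □◇□(q ∧ p) holds vacuously. ✓

{c, f, g, h}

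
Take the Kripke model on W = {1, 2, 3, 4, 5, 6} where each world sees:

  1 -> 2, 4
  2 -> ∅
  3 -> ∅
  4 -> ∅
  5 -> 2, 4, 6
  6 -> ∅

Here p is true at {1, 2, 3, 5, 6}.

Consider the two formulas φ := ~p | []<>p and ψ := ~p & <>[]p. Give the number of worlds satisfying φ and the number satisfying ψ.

4 and 0

For ~p | []<>p:
1: ~p is F, []<>p is F. ✗
2: ~p is F, []<>p is T. ✓
3: ~p is F, []<>p is T. ✓
4: ~p is T, []<>p is T. ✓
5: ~p is F, []<>p is F. ✗
6: ~p is F, []<>p is T. ✓
— 4 worlds.
For ~p & <>[]p:
1: ~p is F, <>[]p is T. ✗
2: ~p is F, <>[]p is F. ✗
3: ~p is F, <>[]p is F. ✗
4: ~p is T, <>[]p is F. ✗
5: ~p is F, <>[]p is T. ✗
6: ~p is F, <>[]p is F. ✗
— 0 worlds.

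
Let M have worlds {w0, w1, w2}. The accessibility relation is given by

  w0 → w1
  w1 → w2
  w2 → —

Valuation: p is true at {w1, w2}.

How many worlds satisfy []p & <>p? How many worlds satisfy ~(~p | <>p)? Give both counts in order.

2 and 1

For []p & <>p:
w0: []p is T, <>p is T. ✓
w1: []p is T, <>p is T. ✓
w2: []p is T, <>p is F. ✗
— 2 worlds.
For ~(~p | <>p):
w0: ~p | <>p is T. ✗
w1: ~p | <>p is T. ✗
w2: ~p | <>p is F. ✓
— 1 world.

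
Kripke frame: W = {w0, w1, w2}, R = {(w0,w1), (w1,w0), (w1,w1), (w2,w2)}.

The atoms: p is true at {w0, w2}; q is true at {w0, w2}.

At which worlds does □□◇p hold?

{w2}

w0: successors {w1}; □◇p there: w1:F. ✗
w1: successors {w0, w1}; □◇p there: w0:T, w1:F. ✗
w2: successors {w2}; □◇p there: w2:T. ✓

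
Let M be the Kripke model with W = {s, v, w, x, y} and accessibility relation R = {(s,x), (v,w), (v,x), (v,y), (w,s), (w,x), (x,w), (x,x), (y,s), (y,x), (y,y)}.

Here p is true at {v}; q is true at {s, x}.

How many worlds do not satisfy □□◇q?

s: successors {x}; □◇q there: x:T. ✓
v: successors {w, x, y}; □◇q there: w:T, x:T, y:T. ✓
w: successors {s, x}; □◇q there: s:T, x:T. ✓
x: successors {w, x}; □◇q there: w:T, x:T. ✓
y: successors {s, x, y}; □◇q there: s:T, x:T, y:T. ✓
Satisfying worlds: {s, v, w, x, y}.
So □□◇q fails at the other 0 worlds.

0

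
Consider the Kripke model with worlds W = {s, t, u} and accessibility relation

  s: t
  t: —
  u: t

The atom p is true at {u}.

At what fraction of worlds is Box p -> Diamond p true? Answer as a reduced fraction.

s: Box p is F, Diamond p is F. ✓
t: Box p is T, Diamond p is F. ✗
u: Box p is F, Diamond p is F. ✓
That's 2 of 3 worlds, so 2/3.

2/3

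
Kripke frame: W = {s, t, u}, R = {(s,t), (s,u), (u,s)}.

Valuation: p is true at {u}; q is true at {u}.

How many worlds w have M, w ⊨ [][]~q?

s: successors {t, u}; []~q there: t:T, u:T. ✓
t: no successors, so [][]~q holds vacuously. ✓
u: successors {s}; []~q there: s:F. ✗
Satisfying worlds: {s, t}.

2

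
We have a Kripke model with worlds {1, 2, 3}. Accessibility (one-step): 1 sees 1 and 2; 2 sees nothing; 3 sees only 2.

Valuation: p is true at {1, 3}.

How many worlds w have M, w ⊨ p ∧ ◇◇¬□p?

1: p is T, ◇◇¬□p is T. ✓
2: p is F, ◇◇¬□p is F. ✗
3: p is T, ◇◇¬□p is F. ✗
Satisfying worlds: {1}.

1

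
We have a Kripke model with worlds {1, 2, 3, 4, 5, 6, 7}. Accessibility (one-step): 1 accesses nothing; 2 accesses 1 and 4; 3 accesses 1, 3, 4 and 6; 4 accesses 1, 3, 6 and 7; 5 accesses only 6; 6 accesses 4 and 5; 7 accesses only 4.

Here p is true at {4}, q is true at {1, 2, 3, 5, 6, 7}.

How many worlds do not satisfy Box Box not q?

1: no successors, so Box Box not q holds vacuously. ✓
2: successors {1, 4}; Box not q there: 1:T, 4:F. ✗
3: successors {1, 3, 4, 6}; Box not q there: 1:T, 3:F, 4:F, 6:F. ✗
4: successors {1, 3, 6, 7}; Box not q there: 1:T, 3:F, 6:F, 7:T. ✗
5: successors {6}; Box not q there: 6:F. ✗
6: successors {4, 5}; Box not q there: 4:F, 5:F. ✗
7: successors {4}; Box not q there: 4:F. ✗
Satisfying worlds: {1}.
So Box Box not q fails at the other 6 worlds.

6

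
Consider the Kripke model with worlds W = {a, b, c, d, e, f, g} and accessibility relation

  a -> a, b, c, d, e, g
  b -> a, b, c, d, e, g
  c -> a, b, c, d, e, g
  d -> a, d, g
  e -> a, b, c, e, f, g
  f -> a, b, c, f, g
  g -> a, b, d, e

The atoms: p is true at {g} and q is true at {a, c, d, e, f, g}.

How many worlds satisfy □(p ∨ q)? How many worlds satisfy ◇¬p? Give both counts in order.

For □(p ∨ q):
a: successors {a, b, c, d, e, g}; p ∨ q there: a:T, b:F, c:T, d:T, e:T, g:T. ✗
b: successors {a, b, c, d, e, g}; p ∨ q there: a:T, b:F, c:T, d:T, e:T, g:T. ✗
c: successors {a, b, c, d, e, g}; p ∨ q there: a:T, b:F, c:T, d:T, e:T, g:T. ✗
d: successors {a, d, g}; p ∨ q there: a:T, d:T, g:T. ✓
e: successors {a, b, c, e, f, g}; p ∨ q there: a:T, b:F, c:T, e:T, f:T, g:T. ✗
f: successors {a, b, c, f, g}; p ∨ q there: a:T, b:F, c:T, f:T, g:T. ✗
g: successors {a, b, d, e}; p ∨ q there: a:T, b:F, d:T, e:T. ✗
— 1 world.
For ◇¬p:
a: successors {a, b, c, d, e, g}; ¬p there: a:T, b:T, c:T, d:T, e:T, g:F. ✓
b: successors {a, b, c, d, e, g}; ¬p there: a:T, b:T, c:T, d:T, e:T, g:F. ✓
c: successors {a, b, c, d, e, g}; ¬p there: a:T, b:T, c:T, d:T, e:T, g:F. ✓
d: successors {a, d, g}; ¬p there: a:T, d:T, g:F. ✓
e: successors {a, b, c, e, f, g}; ¬p there: a:T, b:T, c:T, e:T, f:T, g:F. ✓
f: successors {a, b, c, f, g}; ¬p there: a:T, b:T, c:T, f:T, g:F. ✓
g: successors {a, b, d, e}; ¬p there: a:T, b:T, d:T, e:T. ✓
— 7 worlds.

1 and 7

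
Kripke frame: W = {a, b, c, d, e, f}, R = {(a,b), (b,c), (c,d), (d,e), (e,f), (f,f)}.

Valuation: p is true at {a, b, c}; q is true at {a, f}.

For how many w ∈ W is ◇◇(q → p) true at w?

3

a: successors {b}; ◇(q → p) there: b:T. ✓
b: successors {c}; ◇(q → p) there: c:T. ✓
c: successors {d}; ◇(q → p) there: d:T. ✓
d: successors {e}; ◇(q → p) there: e:F. ✗
e: successors {f}; ◇(q → p) there: f:F. ✗
f: successors {f}; ◇(q → p) there: f:F. ✗
Satisfying worlds: {a, b, c}.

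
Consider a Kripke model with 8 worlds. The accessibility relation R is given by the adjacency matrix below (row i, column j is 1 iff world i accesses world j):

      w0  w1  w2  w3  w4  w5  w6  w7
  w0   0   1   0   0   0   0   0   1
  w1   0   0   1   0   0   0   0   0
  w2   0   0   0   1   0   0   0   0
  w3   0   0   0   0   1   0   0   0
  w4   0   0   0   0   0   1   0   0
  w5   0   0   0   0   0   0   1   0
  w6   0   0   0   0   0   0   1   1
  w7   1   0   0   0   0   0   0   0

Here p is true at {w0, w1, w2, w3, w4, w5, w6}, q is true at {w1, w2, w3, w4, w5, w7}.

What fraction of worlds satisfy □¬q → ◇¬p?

w0: □¬q is F, ◇¬p is T. ✓
w1: □¬q is F, ◇¬p is F. ✓
w2: □¬q is F, ◇¬p is F. ✓
w3: □¬q is F, ◇¬p is F. ✓
w4: □¬q is F, ◇¬p is F. ✓
w5: □¬q is T, ◇¬p is F. ✗
w6: □¬q is F, ◇¬p is T. ✓
w7: □¬q is T, ◇¬p is F. ✗
That's 6 of 8 worlds, so 6/8 = 3/4.

3/4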